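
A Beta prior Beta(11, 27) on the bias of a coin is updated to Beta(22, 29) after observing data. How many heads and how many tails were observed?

11 heads and 2 tails

Beta is conjugate to the binomial likelihood: posterior = Beta(α+s, β+f).
Match parameters: s=22−11=11, f=29−27=2.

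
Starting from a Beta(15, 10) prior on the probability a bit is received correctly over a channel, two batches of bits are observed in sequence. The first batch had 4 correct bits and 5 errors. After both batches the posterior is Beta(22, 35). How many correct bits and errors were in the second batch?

3 correct bits and 20 errors

Sequential conjugate updates are equivalent to a single update on the pooled data, so total successes = posterior α − prior α and total failures = posterior β − prior β.
Total across both batches: 22−15=7 correct bits, 35−10=25 errors.
Subtract the first batch: 7−4=3 correct bits and 25−5=20 errors.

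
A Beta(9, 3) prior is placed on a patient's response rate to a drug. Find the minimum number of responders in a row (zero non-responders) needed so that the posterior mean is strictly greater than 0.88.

After k responders and 0 non-responders the posterior is Beta(9+k, 3), with mean (9+k)/(9+3+k).
Set (9+k)/(12+k) > 0.88 and solve: k > (0.88·12 − 9)/(1 − 0.88) = 13.000.
The smallest integer exceeding 13.000 is 14.

k = 14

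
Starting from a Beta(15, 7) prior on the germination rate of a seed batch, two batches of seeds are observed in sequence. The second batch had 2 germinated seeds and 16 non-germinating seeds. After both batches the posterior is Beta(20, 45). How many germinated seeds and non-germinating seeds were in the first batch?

3 germinated seeds and 22 non-germinating seeds

Because Beta–binomial updating is additive in the counts, the combined data contributed (α_post−α_prior, β_post−β_prior) successes and failures.
Total across both batches: 20−15=5 germinated seeds, 45−7=38 non-germinating seeds.
Subtract the second batch: 5−2=3 germinated seeds and 38−16=22 non-germinating seeds.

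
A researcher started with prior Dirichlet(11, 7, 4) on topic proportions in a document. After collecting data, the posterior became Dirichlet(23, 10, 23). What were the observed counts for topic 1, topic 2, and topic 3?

For a Dirichlet(α) prior with multinomial counts c, the posterior is Dirichlet(α + c) componentwise.
Counts are posterior − prior componentwise: 23−11=12, 10−7=3, 23−4=19.

counts (12, 3, 19)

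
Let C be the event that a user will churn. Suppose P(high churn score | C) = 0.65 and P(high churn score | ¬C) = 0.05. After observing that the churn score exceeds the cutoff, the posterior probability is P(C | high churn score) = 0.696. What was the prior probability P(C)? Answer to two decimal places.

P(C) = 0.15

In odds form, posterior odds = prior odds × likelihood ratio, so prior odds = posterior odds ÷ LR.
Posterior odds = 0.696/(1−0.696) = 2.2895. LR = 0.65/0.05 = 13.0000.
Prior odds = 2.2895/13.0000 = 0.1761, so P(C) = 0.1761/(1+0.1761) ≈ 0.15.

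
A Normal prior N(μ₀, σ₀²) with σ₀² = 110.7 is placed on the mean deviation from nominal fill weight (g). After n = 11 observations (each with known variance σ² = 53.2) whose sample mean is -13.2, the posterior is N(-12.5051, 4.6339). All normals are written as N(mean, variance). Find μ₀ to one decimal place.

μ₀ = 3.4

The posterior mean is a precision-weighted average: μ_n = (τ₀μ₀ + τ_data·x̄)/(τ₀+τ_data), with τ₀=1/σ₀² and τ_data=n/σ².
Here τ₀ = 1/110.7 = 0.009033 and τ_data = 11/53.2 = 0.206767, so τ_n = 0.215800.
Rearranging for μ₀: μ₀ = (μ_n·τ_n − τ_data·x̄)/τ₀ = (-12.5051·0.215800 − 0.206767·-13.2) / 0.009033 = 0.030724/0.009033 ≈ 3.4.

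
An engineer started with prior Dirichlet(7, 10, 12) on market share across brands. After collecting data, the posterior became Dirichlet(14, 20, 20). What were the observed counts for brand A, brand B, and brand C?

For a Dirichlet(α) prior with multinomial counts c, the posterior is Dirichlet(α + c) componentwise.
Counts are posterior − prior componentwise: 14−7=7, 20−10=10, 20−12=8.

counts (7, 10, 8)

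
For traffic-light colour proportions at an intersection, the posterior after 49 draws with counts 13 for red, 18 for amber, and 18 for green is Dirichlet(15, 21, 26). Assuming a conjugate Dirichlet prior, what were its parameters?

Dirichlet(2, 3, 8)

For a Dirichlet(α) prior with multinomial counts c, the posterior is Dirichlet(α + c) componentwise.
Subtract each count from the matching posterior parameter: 15−13=2, 21−18=3, 26−18=8.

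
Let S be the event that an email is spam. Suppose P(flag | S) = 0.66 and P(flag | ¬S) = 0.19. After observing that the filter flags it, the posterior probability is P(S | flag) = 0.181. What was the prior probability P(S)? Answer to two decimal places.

Bayes' rule in odds form gives O(S|E) = O(S)·[P(E|S)/P(E|¬S)], hence O(S) = O(S|E)/LR.
Posterior odds = 0.181/(1−0.181) = 0.2210. LR = 0.66/0.19 = 3.4737.
Prior odds = 0.2210/3.4737 = 0.0636, so P(S) = 0.0636/(1+0.0636) ≈ 0.06.

P(S) = 0.06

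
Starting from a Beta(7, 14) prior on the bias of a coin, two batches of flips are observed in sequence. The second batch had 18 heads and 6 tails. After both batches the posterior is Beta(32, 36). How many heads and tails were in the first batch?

7 heads and 16 tails

Because Beta–binomial updating is additive in the counts, the combined data contributed (α_post−α_prior, β_post−β_prior) successes and failures.
Total across both batches: 32−7=25 heads, 36−14=22 tails.
Subtract the second batch: 25−18=7 heads and 22−6=16 tails.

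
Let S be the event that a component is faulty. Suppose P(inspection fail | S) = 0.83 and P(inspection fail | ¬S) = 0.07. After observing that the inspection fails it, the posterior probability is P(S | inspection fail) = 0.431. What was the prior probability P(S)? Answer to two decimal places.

P(S) = 0.06

Bayes' rule in odds form gives O(S|E) = O(S)·[P(E|S)/P(E|¬S)], hence O(S) = O(S|E)/LR.
Posterior odds = 0.431/(1−0.431) = 0.7575. LR = 0.83/0.07 = 11.8571.
Prior odds = 0.7575/11.8571 = 0.0639, so P(S) = 0.0639/(1+0.0639) ≈ 0.06.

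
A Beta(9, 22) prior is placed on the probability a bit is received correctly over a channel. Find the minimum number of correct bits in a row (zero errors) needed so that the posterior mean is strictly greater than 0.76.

After k correct bits and 0 errors the posterior is Beta(9+k, 22), with mean (9+k)/(9+22+k).
Set (9+k)/(31+k) > 0.76 and solve: k > (0.76·31 − 9)/(1 − 0.76) = 60.667.
The smallest integer exceeding 60.667 is 61.

k = 61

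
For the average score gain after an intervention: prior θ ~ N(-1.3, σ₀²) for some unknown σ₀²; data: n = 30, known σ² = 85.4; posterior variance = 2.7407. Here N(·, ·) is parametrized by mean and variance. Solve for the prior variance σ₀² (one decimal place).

σ₀² = 73.6

For the Normal–Normal model with known σ², precisions add: τ_n = τ₀ + n/σ².
So 1/σ₀² = 1/2.7407 − 30/85.4 = 0.364870 − 0.351288 = 0.013582.
Hence σ₀² = 1/0.013582 ≈ 73.6.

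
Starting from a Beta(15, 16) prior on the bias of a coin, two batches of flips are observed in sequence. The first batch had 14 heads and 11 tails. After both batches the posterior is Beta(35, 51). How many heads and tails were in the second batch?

6 heads and 24 tails

Sequential conjugate updates are equivalent to a single update on the pooled data, so total successes = posterior α − prior α and total failures = posterior β − prior β.
Total across both batches: 35−15=20 heads, 51−16=35 tails.
Subtract the first batch: 20−14=6 heads and 35−11=24 tails.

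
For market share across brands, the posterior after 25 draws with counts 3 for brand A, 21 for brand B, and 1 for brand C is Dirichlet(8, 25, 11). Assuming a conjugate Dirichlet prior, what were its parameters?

Dirichlet(5, 4, 10)

For a Dirichlet(α) prior with multinomial counts c, the posterior is Dirichlet(α + c) componentwise.
Subtract each count from the matching posterior parameter: 8−3=5, 25−21=4, 11−1=10.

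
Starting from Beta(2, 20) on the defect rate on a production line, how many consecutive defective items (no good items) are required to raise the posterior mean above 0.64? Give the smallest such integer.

After k defective items and 0 good items the posterior is Beta(2+k, 20), with mean (2+k)/(2+20+k).
Set (2+k)/(22+k) > 0.64 and solve: k > (0.64·22 − 2)/(1 − 0.64) = 33.556.
The smallest integer exceeding 33.556 is 34, and checking k=34: (36)/(56) = 0.6429 > 0.64.

k = 34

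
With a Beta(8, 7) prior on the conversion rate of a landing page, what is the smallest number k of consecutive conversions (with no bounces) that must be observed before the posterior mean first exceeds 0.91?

After k conversions and 0 bounces the posterior is Beta(8+k, 7), with mean (8+k)/(8+7+k).
Set (8+k)/(15+k) > 0.91 and solve: k > (0.91·15 − 8)/(1 − 0.91) = 62.778.
The smallest integer exceeding 62.778 is 63, and checking k=63: (71)/(78) = 0.9103 > 0.91.

k = 63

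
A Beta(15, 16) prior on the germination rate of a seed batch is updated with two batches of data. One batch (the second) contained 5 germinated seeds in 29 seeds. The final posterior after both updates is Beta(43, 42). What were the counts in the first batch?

23 germinated seeds and 2 non-germinating seeds

Sequential conjugate updates are equivalent to a single update on the pooled data, so total successes = posterior α − prior α and total failures = posterior β − prior β.
Total across both batches: 43−15=28 germinated seeds, 42−16=26 non-germinating seeds.
Subtract the second batch: 28−5=23 germinated seeds and 26−24=2 non-germinating seeds.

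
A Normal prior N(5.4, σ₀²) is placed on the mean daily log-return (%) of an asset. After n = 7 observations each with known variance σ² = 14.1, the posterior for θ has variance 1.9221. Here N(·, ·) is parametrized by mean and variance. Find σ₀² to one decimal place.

σ₀² = 42.0

Posterior precision equals prior precision plus data precision: 1/σ_n² = 1/σ₀² + n/σ².
So 1/σ₀² = 1/1.9221 − 7/14.1 = 0.520264 − 0.496454 = 0.023810.
Hence σ₀² = 1/0.023810 ≈ 42.0.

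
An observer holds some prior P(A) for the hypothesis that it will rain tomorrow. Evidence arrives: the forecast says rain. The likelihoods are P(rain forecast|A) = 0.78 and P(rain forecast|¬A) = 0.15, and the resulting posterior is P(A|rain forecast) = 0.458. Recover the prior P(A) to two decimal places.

In odds form, posterior odds = prior odds × likelihood ratio, so prior odds = posterior odds ÷ LR.
Posterior odds = 0.458/(1−0.458) = 0.8450. LR = 0.78/0.15 = 5.2000.
Prior odds = 0.8450/5.2000 = 0.1625, so P(A) = 0.1625/(1+0.1625) ≈ 0.14.

P(A) = 0.14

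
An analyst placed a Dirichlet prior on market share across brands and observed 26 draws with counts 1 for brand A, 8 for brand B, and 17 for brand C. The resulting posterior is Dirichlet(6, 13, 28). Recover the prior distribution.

Dirichlet(5, 5, 11)

For a Dirichlet(α) prior with multinomial counts c, the posterior is Dirichlet(α + c) componentwise.
Subtract each count from the matching posterior parameter: 6−1=5, 13−8=5, 28−17=11.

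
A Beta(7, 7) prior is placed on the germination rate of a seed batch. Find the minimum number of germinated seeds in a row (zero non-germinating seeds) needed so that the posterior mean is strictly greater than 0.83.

After k germinated seeds and 0 non-germinating seeds the posterior is Beta(7+k, 7), with mean (7+k)/(7+7+k).
Set (7+k)/(14+k) > 0.83 and solve: k > (0.83·14 − 7)/(1 − 0.83) = 27.176.
The smallest integer exceeding 27.176 is 28.

k = 28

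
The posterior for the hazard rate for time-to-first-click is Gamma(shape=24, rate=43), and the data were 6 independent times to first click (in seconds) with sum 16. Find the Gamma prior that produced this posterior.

Gamma(shape=18, rate=27)

Gamma–exponential conjugacy: posterior shape = α + n, posterior rate = β + Σtᵢ.
So α = 24 − 6 = 18 and β = 43 − 16 = 27.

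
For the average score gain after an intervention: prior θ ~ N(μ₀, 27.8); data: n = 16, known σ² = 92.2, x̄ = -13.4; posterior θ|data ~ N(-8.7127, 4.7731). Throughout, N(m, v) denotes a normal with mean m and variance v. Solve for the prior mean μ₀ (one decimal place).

μ₀ = 13.9

With known observation variance, the Normal–Normal posterior has precision τ_n = τ₀ + n/σ² and mean μ_n = (τ₀μ₀ + (n/σ²)x̄)/τ_n.
Here τ₀ = 1/27.8 = 0.035971 and τ_data = 16/92.2 = 0.173536, so τ_n = 0.209507.
Rearranging for μ₀: μ₀ = (μ_n·τ_n − τ_data·x̄)/τ₀ = (-8.7127·0.209507 − 0.173536·-13.4) / 0.035971 = 0.500011/0.035971 ≈ 13.9.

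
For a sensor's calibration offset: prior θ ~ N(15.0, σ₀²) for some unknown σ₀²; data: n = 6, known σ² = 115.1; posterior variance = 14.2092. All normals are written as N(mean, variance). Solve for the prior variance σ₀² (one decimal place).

For the Normal–Normal model with known σ², precisions add: τ_n = τ₀ + n/σ².
So 1/σ₀² = 1/14.2092 − 6/115.1 = 0.070377 − 0.052129 = 0.018248.
Hence σ₀² = 1/0.018248 ≈ 54.8.

σ₀² = 54.8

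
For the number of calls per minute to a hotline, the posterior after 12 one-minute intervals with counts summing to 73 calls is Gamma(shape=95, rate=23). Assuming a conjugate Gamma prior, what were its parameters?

Gamma–Poisson conjugacy: posterior shape = α + Σxᵢ, posterior rate = β + n.
So α = 95 − 73 = 22 and β = 23 − 12 = 11.

Gamma(shape=22, rate=11)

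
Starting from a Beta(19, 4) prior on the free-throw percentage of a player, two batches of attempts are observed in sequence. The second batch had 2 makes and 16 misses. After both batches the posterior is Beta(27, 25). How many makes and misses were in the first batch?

Sequential conjugate updates are equivalent to a single update on the pooled data, so total successes = posterior α − prior α and total failures = posterior β − prior β.
Total across both batches: 27−19=8 makes, 25−4=21 misses.
Subtract the second batch: 8−2=6 makes and 21−16=5 misses.

6 makes and 5 misses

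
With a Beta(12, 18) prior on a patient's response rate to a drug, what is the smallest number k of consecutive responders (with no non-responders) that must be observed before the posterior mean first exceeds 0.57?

After k responders and 0 non-responders the posterior is Beta(12+k, 18), with mean (12+k)/(12+18+k).
Set (12+k)/(30+k) > 0.57 and solve: k > (0.57·30 − 12)/(1 − 0.57) = 11.860.
The smallest integer exceeding 11.860 is 12.

k = 12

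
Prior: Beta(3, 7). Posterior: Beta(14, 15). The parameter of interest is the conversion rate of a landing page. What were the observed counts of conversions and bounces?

11 conversions and 8 bounces

A Beta(a, b) prior with s successes and f failures in binomial data gives a Beta(a+s, b+f) posterior.
Match parameters: s=14−3=11, f=15−7=8.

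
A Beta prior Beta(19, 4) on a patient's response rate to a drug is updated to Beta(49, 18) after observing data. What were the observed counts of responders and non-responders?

30 responders and 14 non-responders

Under Beta–binomial conjugacy the posterior parameters are (a+s, b+f).
Match parameters: s=49−19=30, f=18−4=14.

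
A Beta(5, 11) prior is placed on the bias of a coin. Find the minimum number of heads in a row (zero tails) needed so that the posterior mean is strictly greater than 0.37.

k = 2

After k heads and 0 tails the posterior is Beta(5+k, 11), with mean (5+k)/(5+11+k).
Set (5+k)/(16+k) > 0.37 and solve: k > (0.37·16 − 5)/(1 − 0.37) = 1.460.
The smallest integer exceeding 1.460 is 2.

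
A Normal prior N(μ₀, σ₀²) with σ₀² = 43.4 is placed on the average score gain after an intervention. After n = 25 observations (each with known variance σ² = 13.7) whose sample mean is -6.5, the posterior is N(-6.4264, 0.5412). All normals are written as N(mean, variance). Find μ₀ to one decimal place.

With known observation variance, the Normal–Normal posterior has precision τ_n = τ₀ + n/σ² and mean μ_n = (τ₀μ₀ + (n/σ²)x̄)/τ_n.
Here τ₀ = 1/43.4 = 0.023041 and τ_data = 25/13.7 = 1.824818, so τ_n = 1.847859.
Rearranging for μ₀: μ₀ = (μ_n·τ_n − τ_data·x̄)/τ₀ = (-6.4264·1.847859 − 1.824818·-6.5) / 0.023041 = -0.013764/0.023041 ≈ -0.6.

μ₀ = -0.6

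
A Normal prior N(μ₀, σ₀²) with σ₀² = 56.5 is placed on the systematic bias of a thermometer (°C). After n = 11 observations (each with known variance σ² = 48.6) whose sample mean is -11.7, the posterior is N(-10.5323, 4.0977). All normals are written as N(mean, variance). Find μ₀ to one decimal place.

With known observation variance, the Normal–Normal posterior has precision τ_n = τ₀ + n/σ² and mean μ_n = (τ₀μ₀ + (n/σ²)x̄)/τ_n.
Here τ₀ = 1/56.5 = 0.017699 and τ_data = 11/48.6 = 0.226337, so τ_n = 0.244036.
Rearranging for μ₀: μ₀ = (μ_n·τ_n − τ_data·x̄)/τ₀ = (-10.5323·0.244036 − 0.226337·-11.7) / 0.017699 = 0.077883/0.017699 ≈ 4.4.

μ₀ = 4.4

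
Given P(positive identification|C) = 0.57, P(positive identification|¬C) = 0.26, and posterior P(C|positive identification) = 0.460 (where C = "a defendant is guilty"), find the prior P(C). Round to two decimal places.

P(C) = 0.28

Bayes' rule in odds form gives O(C|E) = O(C)·[P(E|C)/P(E|¬C)], hence O(C) = O(C|E)/LR.
Posterior odds = 0.460/(1−0.460) = 0.8519. LR = 0.57/0.26 = 2.1923.
Prior odds = 0.8519/2.1923 = 0.3886, so P(C) = 0.3886/(1+0.3886) ≈ 0.28.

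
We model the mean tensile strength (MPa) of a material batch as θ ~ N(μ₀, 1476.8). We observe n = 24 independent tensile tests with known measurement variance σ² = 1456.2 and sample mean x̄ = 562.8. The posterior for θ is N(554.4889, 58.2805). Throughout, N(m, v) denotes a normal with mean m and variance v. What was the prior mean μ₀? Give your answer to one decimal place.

μ₀ = 352.2

With known observation variance, the Normal–Normal posterior has precision τ_n = τ₀ + n/σ² and mean μ_n = (τ₀μ₀ + (n/σ²)x̄)/τ_n.
Here τ₀ = 1/1476.8 = 0.000677 and τ_data = 24/1456.2 = 0.016481, so τ_n = 0.017158.
Rearranging for μ₀: μ₀ = (μ_n·τ_n − τ_data·x̄)/τ₀ = (554.4889·0.017158 − 0.016481·562.8) / 0.000677 = 0.238414/0.000677 ≈ 352.2.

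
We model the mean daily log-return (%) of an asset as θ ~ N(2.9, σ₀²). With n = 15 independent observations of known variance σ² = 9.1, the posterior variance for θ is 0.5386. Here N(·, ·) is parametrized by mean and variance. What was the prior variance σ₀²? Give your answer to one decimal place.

For the Normal–Normal model with known σ², precisions add: τ_n = τ₀ + n/σ².
So 1/σ₀² = 1/0.5386 − 15/9.1 = 1.856665 − 1.648352 = 0.208313.
Hence σ₀² = 1/0.208313 ≈ 4.8.

σ₀² = 4.8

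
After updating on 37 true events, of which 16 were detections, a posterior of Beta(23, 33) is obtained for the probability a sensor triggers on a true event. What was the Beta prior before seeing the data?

Under Beta–binomial conjugacy the posterior parameters are (α+s, β+f).
So α = 23 − 16 = 7 and β = 33 − 21 = 12.

Beta(7, 12)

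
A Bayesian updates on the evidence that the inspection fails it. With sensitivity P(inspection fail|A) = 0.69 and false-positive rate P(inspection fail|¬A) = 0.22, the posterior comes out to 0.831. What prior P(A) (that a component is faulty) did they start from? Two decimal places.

Bayes' rule in odds form gives O(A|E) = O(A)·[P(E|A)/P(E|¬A)], hence O(A) = O(A|E)/LR.
Posterior odds = 0.831/(1−0.831) = 4.9172. LR = 0.69/0.22 = 3.1364.
Prior odds = 4.9172/3.1364 = 1.5678, so P(A) = 1.5678/(1+1.5678) ≈ 0.61.

P(A) = 0.61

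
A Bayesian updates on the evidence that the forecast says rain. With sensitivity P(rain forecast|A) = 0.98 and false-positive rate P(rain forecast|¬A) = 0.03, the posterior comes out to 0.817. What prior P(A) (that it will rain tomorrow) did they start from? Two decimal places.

P(A) = 0.12

In odds form, posterior odds = prior odds × likelihood ratio, so prior odds = posterior odds ÷ LR.
Posterior odds = 0.817/(1−0.817) = 4.4645. LR = 0.98/0.03 = 32.6667.
Prior odds = 4.4645/32.6667 = 0.1367, so P(A) = 0.1367/(1+0.1367) ≈ 0.12.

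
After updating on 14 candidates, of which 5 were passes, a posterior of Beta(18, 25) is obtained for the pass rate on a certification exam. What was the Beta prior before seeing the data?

Beta(13, 16)

A Beta(a, b) prior with s successes and f failures in binomial data gives a Beta(a+s, b+f) posterior.
Subtract the data counts: 18−5=13, 25−9=16.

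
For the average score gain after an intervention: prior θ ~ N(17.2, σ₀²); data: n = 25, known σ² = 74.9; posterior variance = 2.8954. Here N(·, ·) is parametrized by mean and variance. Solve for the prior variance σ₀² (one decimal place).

σ₀² = 86.2

Posterior precision equals prior precision plus data precision: 1/σ_n² = 1/σ₀² + n/σ².
So 1/σ₀² = 1/2.8954 − 25/74.9 = 0.345375 − 0.333778 = 0.011597.
Hence σ₀² = 1/0.011597 ≈ 86.2.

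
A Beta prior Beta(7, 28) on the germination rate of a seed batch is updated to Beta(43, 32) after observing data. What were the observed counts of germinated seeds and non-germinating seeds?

A Beta(a, b) prior with s successes and f failures in binomial data gives a Beta(a+s, b+f) posterior.
So s = 43 − 7 = 36 and f = 32 − 28 = 4.

36 germinated seeds and 4 non-germinating seeds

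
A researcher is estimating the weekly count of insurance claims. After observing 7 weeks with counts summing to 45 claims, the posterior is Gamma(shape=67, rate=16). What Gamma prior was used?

A Gamma(α, β) prior (rate parametrization) on a Poisson rate with n observations summing to S gives posterior Gamma(α+S, β+n).
So α = 67 − 45 = 22 and β = 16 − 7 = 9.

Gamma(shape=22, rate=9)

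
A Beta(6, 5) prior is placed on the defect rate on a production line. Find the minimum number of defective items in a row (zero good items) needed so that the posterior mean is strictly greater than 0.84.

After k defective items and 0 good items the posterior is Beta(6+k, 5), with mean (6+k)/(6+5+k).
Set (6+k)/(11+k) > 0.84 and solve: k > (0.84·11 − 6)/(1 − 0.84) = 20.250.
The smallest integer exceeding 20.250 is 21, and checking k=21: (27)/(32) = 0.8438 > 0.84.

k = 21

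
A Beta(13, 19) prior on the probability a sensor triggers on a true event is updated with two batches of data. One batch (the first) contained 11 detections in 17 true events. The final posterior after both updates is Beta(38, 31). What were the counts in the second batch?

Sequential conjugate updates are equivalent to a single update on the pooled data, so total successes = posterior α − prior α and total failures = posterior β − prior β.
Total across both batches: 38−13=25 detections, 31−19=12 misses.
Subtract the first batch: 25−11=14 detections and 12−6=6 misses.

14 detections and 6 misses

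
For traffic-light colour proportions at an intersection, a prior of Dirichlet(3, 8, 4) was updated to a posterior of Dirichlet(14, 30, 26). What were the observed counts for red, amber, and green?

For a Dirichlet(α) prior with multinomial counts c, the posterior is Dirichlet(α + c) componentwise.
Counts are posterior − prior componentwise: 14−3=11, 30−8=22, 26−4=22.

counts (11, 22, 22)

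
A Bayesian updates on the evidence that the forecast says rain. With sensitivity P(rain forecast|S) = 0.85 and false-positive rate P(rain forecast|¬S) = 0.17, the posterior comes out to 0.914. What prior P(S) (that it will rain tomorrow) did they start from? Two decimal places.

P(S) = 0.68

In odds form, posterior odds = prior odds × likelihood ratio, so prior odds = posterior odds ÷ LR.
Posterior odds = 0.914/(1−0.914) = 10.6279. LR = 0.85/0.17 = 5.0000.
Prior odds = 10.6279/5.0000 = 2.1256, so P(S) = 2.1256/(1+2.1256) ≈ 0.68.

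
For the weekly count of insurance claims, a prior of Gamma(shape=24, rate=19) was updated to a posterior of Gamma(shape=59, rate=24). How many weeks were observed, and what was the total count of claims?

Gamma–Poisson conjugacy: posterior shape = α + Σxᵢ, posterior rate = β + n.
Matching: Σxᵢ = 59 − 24 = 35 and n = 24 − 19 = 5.

n = 5 weeks with total 35 claims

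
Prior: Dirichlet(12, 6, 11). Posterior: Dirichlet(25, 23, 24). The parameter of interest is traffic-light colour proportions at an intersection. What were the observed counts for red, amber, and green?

For a Dirichlet(α) prior with multinomial counts c, the posterior is Dirichlet(α + c) componentwise.
Counts are posterior − prior componentwise: 25−12=13, 23−6=17, 24−11=13.

counts (13, 17, 13)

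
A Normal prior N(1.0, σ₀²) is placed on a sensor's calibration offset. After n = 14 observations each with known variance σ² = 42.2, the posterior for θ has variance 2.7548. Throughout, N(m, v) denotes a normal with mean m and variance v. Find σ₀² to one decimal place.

σ₀² = 32.0

For the Normal–Normal model with known σ², precisions add: τ_n = τ₀ + n/σ².
So 1/σ₀² = 1/2.7548 − 14/42.2 = 0.363003 − 0.331754 = 0.031249.
Hence σ₀² = 1/0.031249 ≈ 32.0.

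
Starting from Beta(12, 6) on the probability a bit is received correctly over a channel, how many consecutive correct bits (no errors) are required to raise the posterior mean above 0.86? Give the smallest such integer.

After k correct bits and 0 errors the posterior is Beta(12+k, 6), with mean (12+k)/(12+6+k).
Set (12+k)/(18+k) > 0.86 and solve: k > (0.86·18 − 12)/(1 − 0.86) = 24.857.
The smallest integer exceeding 24.857 is 25.

k = 25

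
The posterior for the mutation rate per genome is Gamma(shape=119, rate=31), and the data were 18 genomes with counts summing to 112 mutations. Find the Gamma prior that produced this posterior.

A Gamma(α, β) prior (rate parametrization) on a Poisson rate with n observations summing to S gives posterior Gamma(α+S, β+n).
So α = 119 − 112 = 7 and β = 31 − 18 = 13.

Gamma(shape=7, rate=13)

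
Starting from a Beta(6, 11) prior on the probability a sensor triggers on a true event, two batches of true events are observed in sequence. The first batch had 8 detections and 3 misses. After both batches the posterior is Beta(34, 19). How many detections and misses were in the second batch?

Because Beta–binomial updating is additive in the counts, the combined data contributed (α_post−α_prior, β_post−β_prior) successes and failures.
Total across both batches: 34−6=28 detections, 19−11=8 misses.
Subtract the first batch: 28−8=20 detections and 8−3=5 misses.

20 detections and 5 misses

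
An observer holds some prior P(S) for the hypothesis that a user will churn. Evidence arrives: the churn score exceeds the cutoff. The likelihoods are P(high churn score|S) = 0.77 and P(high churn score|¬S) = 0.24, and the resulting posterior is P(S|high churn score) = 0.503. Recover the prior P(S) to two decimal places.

In odds form, posterior odds = prior odds × likelihood ratio, so prior odds = posterior odds ÷ LR.
Posterior odds = 0.503/(1−0.503) = 1.0121. LR = 0.77/0.24 = 3.2083.
Prior odds = 1.0121/3.2083 = 0.3155, so P(S) = 0.3155/(1+0.3155) ≈ 0.24.

P(S) = 0.24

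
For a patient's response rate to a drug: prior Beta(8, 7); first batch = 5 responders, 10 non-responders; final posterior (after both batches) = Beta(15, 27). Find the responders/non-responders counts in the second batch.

2 responders and 10 non-responders

Because Beta–binomial updating is additive in the counts, the combined data contributed (α_post−α_prior, β_post−β_prior) successes and failures.
Total across both batches: 15−8=7 responders, 27−7=20 non-responders.
Subtract the first batch: 7−5=2 responders and 20−10=10 non-responders.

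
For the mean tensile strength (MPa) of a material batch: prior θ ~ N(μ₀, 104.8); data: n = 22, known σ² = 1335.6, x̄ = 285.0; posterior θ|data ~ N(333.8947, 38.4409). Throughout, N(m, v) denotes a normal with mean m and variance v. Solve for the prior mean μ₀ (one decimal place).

μ₀ = 418.3

The posterior mean is a precision-weighted average: μ_n = (τ₀μ₀ + τ_data·x̄)/(τ₀+τ_data), with τ₀=1/σ₀² and τ_data=n/σ².
Here τ₀ = 1/104.8 = 0.009542 and τ_data = 22/1335.6 = 0.016472, so τ_n = 0.026014.
Rearranging for μ₀: μ₀ = (μ_n·τ_n − τ_data·x̄)/τ₀ = (333.8947·0.026014 − 0.016472·285.0) / 0.009542 = 3.991417/0.009542 ≈ 418.3.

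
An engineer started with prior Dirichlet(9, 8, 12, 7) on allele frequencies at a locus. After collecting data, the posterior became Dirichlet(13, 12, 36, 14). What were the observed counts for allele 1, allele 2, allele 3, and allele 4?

counts (4, 4, 24, 7)

For a Dirichlet(α) prior with multinomial counts c, the posterior is Dirichlet(α + c) componentwise.
Counts are posterior − prior componentwise: 13−9=4, 12−8=4, 36−12=24, 14−7=7.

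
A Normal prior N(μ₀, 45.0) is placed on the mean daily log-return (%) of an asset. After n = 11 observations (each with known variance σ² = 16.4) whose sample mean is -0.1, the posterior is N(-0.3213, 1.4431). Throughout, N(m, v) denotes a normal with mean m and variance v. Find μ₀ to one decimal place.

μ₀ = -7.0

With known observation variance, the Normal–Normal posterior has precision τ_n = τ₀ + n/σ² and mean μ_n = (τ₀μ₀ + (n/σ²)x̄)/τ_n.
Here τ₀ = 1/45.0 = 0.022222 and τ_data = 11/16.4 = 0.670732, so τ_n = 0.692954.
Rearranging for μ₀: μ₀ = (μ_n·τ_n − τ_data·x̄)/τ₀ = (-0.3213·0.692954 − 0.670732·-0.1) / 0.022222 = -0.155573/0.022222 ≈ -7.0.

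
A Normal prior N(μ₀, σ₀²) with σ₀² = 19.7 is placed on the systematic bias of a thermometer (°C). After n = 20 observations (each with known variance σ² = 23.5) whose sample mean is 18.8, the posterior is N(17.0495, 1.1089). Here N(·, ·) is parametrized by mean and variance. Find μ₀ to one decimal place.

With known observation variance, the Normal–Normal posterior has precision τ_n = τ₀ + n/σ² and mean μ_n = (τ₀μ₀ + (n/σ²)x̄)/τ_n.
Here τ₀ = 1/19.7 = 0.050761 and τ_data = 20/23.5 = 0.851064, so τ_n = 0.901825.
Rearranging for μ₀: μ₀ = (μ_n·τ_n − τ_data·x̄)/τ₀ = (17.0495·0.901825 − 0.851064·18.8) / 0.050761 = -0.624338/0.050761 ≈ -12.3.

μ₀ = -12.3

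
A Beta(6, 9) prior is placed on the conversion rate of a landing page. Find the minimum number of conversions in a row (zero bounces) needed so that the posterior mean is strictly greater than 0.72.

k = 18

After k conversions and 0 bounces the posterior is Beta(6+k, 9), with mean (6+k)/(6+9+k).
Set (6+k)/(15+k) > 0.72 and solve: k > (0.72·15 − 6)/(1 − 0.72) = 17.143.
The smallest integer exceeding 17.143 is 18.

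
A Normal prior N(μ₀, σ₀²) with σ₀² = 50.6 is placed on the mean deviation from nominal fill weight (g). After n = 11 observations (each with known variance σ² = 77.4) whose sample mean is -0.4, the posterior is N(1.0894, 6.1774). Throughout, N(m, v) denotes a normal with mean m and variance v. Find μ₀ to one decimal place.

μ₀ = 11.8

The posterior mean is a precision-weighted average: μ_n = (τ₀μ₀ + τ_data·x̄)/(τ₀+τ_data), with τ₀=1/σ₀² and τ_data=n/σ².
Here τ₀ = 1/50.6 = 0.019763 and τ_data = 11/77.4 = 0.142119, so τ_n = 0.161882.
Rearranging for μ₀: μ₀ = (μ_n·τ_n − τ_data·x̄)/τ₀ = (1.0894·0.161882 − 0.142119·-0.4) / 0.019763 = 0.233202/0.019763 ≈ 11.8.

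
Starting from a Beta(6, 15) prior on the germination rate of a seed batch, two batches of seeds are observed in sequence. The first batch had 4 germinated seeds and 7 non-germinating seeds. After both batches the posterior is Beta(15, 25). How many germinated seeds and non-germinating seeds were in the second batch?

Because Beta–binomial updating is additive in the counts, the combined data contributed (α_post−α_prior, β_post−β_prior) successes and failures.
Total across both batches: 15−6=9 germinated seeds, 25−15=10 non-germinating seeds.
Subtract the first batch: 9−4=5 germinated seeds and 10−7=3 non-germinating seeds.

5 germinated seeds and 3 non-germinating seeds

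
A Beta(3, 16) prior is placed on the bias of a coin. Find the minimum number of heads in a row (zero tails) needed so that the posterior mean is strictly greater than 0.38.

After k heads and 0 tails the posterior is Beta(3+k, 16), with mean (3+k)/(3+16+k).
Set (3+k)/(19+k) > 0.38 and solve: k > (0.38·19 − 3)/(1 − 0.38) = 6.806.
The smallest integer exceeding 6.806 is 7, and checking k=7: (10)/(26) = 0.3846 > 0.38.

k = 7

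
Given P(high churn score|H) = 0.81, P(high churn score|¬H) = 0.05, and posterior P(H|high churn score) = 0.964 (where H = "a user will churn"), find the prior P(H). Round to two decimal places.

In odds form, posterior odds = prior odds × likelihood ratio, so prior odds = posterior odds ÷ LR.
Posterior odds = 0.964/(1−0.964) = 26.7778. LR = 0.81/0.05 = 16.2000.
Prior odds = 26.7778/16.2000 = 1.6530, so P(H) = 1.6530/(1+1.6530) ≈ 0.62.

P(H) = 0.62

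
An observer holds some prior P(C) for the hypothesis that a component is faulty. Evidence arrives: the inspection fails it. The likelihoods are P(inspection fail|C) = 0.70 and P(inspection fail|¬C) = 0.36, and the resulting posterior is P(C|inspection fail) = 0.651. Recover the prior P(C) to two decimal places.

Bayes' rule in odds form gives O(C|E) = O(C)·[P(E|C)/P(E|¬C)], hence O(C) = O(C|E)/LR.
Posterior odds = 0.651/(1−0.651) = 1.8653. LR = 0.70/0.36 = 1.9444.
Prior odds = 1.8653/1.9444 = 0.9593, so P(C) = 0.9593/(1+0.9593) ≈ 0.49.

P(C) = 0.49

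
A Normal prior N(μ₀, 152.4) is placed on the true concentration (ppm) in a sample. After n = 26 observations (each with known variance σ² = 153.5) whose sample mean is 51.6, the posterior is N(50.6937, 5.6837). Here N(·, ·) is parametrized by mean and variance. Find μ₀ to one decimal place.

With known observation variance, the Normal–Normal posterior has precision τ_n = τ₀ + n/σ² and mean μ_n = (τ₀μ₀ + (n/σ²)x̄)/τ_n.
Here τ₀ = 1/152.4 = 0.006562 and τ_data = 26/153.5 = 0.169381, so τ_n = 0.175943.
Rearranging for μ₀: μ₀ = (μ_n·τ_n − τ_data·x̄)/τ₀ = (50.6937·0.175943 − 0.169381·51.6) / 0.006562 = 0.179142/0.006562 ≈ 27.3.

μ₀ = 27.3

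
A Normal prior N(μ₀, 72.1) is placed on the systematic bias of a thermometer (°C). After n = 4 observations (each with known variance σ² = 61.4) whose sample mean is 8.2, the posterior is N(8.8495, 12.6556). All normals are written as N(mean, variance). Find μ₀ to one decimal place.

μ₀ = 11.9

With known observation variance, the Normal–Normal posterior has precision τ_n = τ₀ + n/σ² and mean μ_n = (τ₀μ₀ + (n/σ²)x̄)/τ_n.
Here τ₀ = 1/72.1 = 0.013870 and τ_data = 4/61.4 = 0.065147, so τ_n = 0.079017.
Rearranging for μ₀: μ₀ = (μ_n·τ_n − τ_data·x̄)/τ₀ = (8.8495·0.079017 − 0.065147·8.2) / 0.013870 = 0.165056/0.013870 ≈ 11.9.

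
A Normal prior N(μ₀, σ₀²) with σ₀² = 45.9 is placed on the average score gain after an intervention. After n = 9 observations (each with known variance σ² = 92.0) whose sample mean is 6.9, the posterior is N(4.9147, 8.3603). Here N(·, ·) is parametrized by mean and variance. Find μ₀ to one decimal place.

μ₀ = -4.0

With known observation variance, the Normal–Normal posterior has precision τ_n = τ₀ + n/σ² and mean μ_n = (τ₀μ₀ + (n/σ²)x̄)/τ_n.
Here τ₀ = 1/45.9 = 0.021786 and τ_data = 9/92.0 = 0.097826, so τ_n = 0.119612.
Rearranging for μ₀: μ₀ = (μ_n·τ_n − τ_data·x̄)/τ₀ = (4.9147·0.119612 − 0.097826·6.9) / 0.021786 = -0.087142/0.021786 ≈ -4.0.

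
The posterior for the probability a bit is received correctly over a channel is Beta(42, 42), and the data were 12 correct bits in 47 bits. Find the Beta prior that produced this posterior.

Beta is conjugate to the binomial likelihood: posterior = Beta(a+s, b+f).
Subtract the data counts: 42−12=30, 42−35=7.

Beta(30, 7)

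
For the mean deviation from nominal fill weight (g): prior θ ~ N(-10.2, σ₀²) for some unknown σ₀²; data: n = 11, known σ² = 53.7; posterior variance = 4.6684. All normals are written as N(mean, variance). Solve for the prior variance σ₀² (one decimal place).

Posterior precision equals prior precision plus data precision: 1/σ_n² = 1/σ₀² + n/σ².
So 1/σ₀² = 1/4.6684 − 11/53.7 = 0.214206 − 0.204842 = 0.009364.
Hence σ₀² = 1/0.009364 ≈ 106.8.

σ₀² = 106.8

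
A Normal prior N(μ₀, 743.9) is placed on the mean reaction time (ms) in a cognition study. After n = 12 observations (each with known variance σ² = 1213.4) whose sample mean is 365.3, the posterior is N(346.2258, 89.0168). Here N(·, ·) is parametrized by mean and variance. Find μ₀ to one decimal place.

The posterior mean is a precision-weighted average: μ_n = (τ₀μ₀ + τ_data·x̄)/(τ₀+τ_data), with τ₀=1/σ₀² and τ_data=n/σ².
Here τ₀ = 1/743.9 = 0.001344 and τ_data = 12/1213.4 = 0.009890, so τ_n = 0.011234.
Rearranging for μ₀: μ₀ = (μ_n·τ_n − τ_data·x̄)/τ₀ = (346.2258·0.011234 − 0.009890·365.3) / 0.001344 = 0.276684/0.001344 ≈ 205.9.

μ₀ = 205.9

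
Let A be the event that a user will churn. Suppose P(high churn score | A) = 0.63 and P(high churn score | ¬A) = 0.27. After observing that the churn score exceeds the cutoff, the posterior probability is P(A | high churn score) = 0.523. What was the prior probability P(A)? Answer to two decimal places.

Bayes' rule in odds form gives O(A|E) = O(A)·[P(E|A)/P(E|¬A)], hence O(A) = O(A|E)/LR.
Posterior odds = 0.523/(1−0.523) = 1.0964. LR = 0.63/0.27 = 2.3333.
Prior odds = 1.0964/2.3333 = 0.4699, so P(A) = 0.4699/(1+0.4699) ≈ 0.32.

P(A) = 0.32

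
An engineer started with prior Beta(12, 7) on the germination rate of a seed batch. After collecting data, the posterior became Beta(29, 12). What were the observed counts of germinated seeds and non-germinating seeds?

17 germinated seeds and 5 non-germinating seeds

A Beta(α, β) prior with s successes and f failures in binomial data gives a Beta(α+s, β+f) posterior.
So s = 29 − 12 = 17 and f = 12 − 7 = 5.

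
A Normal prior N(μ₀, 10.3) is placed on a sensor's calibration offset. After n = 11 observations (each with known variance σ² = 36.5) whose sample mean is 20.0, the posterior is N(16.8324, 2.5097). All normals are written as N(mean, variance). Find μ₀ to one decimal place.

μ₀ = 7.0

The posterior mean is a precision-weighted average: μ_n = (τ₀μ₀ + τ_data·x̄)/(τ₀+τ_data), with τ₀=1/σ₀² and τ_data=n/σ².
Here τ₀ = 1/10.3 = 0.097087 and τ_data = 11/36.5 = 0.301370, so τ_n = 0.398457.
Rearranging for μ₀: μ₀ = (μ_n·τ_n − τ_data·x̄)/τ₀ = (16.8324·0.398457 − 0.301370·20.0) / 0.097087 = 0.679588/0.097087 ≈ 7.0.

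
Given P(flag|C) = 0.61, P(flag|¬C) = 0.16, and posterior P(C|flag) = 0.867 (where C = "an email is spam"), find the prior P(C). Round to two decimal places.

P(C) = 0.63

In odds form, posterior odds = prior odds × likelihood ratio, so prior odds = posterior odds ÷ LR.
Posterior odds = 0.867/(1−0.867) = 6.5188. LR = 0.61/0.16 = 3.8125.
Prior odds = 6.5188/3.8125 = 1.7098, so P(C) = 1.7098/(1+1.7098) ≈ 0.63.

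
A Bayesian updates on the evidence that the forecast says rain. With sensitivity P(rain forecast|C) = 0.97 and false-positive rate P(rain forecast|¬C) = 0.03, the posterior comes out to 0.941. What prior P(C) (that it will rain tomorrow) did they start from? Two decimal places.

P(C) = 0.33

In odds form, posterior odds = prior odds × likelihood ratio, so prior odds = posterior odds ÷ LR.
Posterior odds = 0.941/(1−0.941) = 15.9492. LR = 0.97/0.03 = 32.3333.
Prior odds = 15.9492/32.3333 = 0.4933, so P(C) = 0.4933/(1+0.4933) ≈ 0.33.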